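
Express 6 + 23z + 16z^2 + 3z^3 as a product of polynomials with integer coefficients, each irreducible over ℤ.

By the rational root theorem, z = -2 is a root, giving the factor (z + 2) and quotient 3z^2 + 10z + 3.
The remaining quadratic factors as (3z + 1)(z + 3).

(3z + 1)(z + 2)(z + 3)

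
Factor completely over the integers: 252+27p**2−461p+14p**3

(2p−9)(7p−4)(p+7)

Trying the rational-root candidates, p = −7 is a root, giving the factor (p+7) and quotient 14p**2−71p+36.
The remaining quadratic factors as (2p−9)(7p−4).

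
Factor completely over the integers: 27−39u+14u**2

(2u−3)(7u−9)

Need a pair with product 14·27 = 378 and sum −39: that's −21 and −18.
Split the middle term: 14u**2−21u − 18u+27 = 7u(2u−3) − 9(2u−3).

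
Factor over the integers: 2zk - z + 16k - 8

Group as (2zk - z) + (16k - 8) = z(2k - 1) + 8(2k - 1).
Both groups share the factor (2k - 1).

(2k - 1)(z + 8)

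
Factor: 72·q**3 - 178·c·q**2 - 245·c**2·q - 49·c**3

-(7·c + 9·q)·(7·c - 2·q)·(c + 4·q)

Group: 7·c·(-7·c**2 - 26·c·q + 8·q**2) + 9·q·(-7·c**2 - 26·c·q + 8·q**2); both groups contain (-7·c**2 - 26·c·q + 8·q**2), so (7·c + 9·q) is a factor with cofactor -7·c**2 - 26·c·q + 8·q**2.
The cofactor groups again: -7·c**2 - 26·c·q + 8·q**2 = -c·(7·c - 2·q) - 4·q·(7·c - 2·q); both groups contain (7·c - 2·q), giving -(c + 4·q)·(7·c - 2·q).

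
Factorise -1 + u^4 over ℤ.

Substitute w = u^2 to get a quadratic in w, then factor.
u^2 + 1 is irreducible over ℤ (sum of squares).
u^2 - 1 is a difference of squares.

(u + 1)(u - 1)(u^2 + 1)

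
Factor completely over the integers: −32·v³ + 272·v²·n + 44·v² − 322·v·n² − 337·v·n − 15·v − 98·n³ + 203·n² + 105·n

−(4·v − 7·n − 3)·(v − 7·n)·(8·v + 2·n − 5)

Group: 4·v·(−8·v² + 54·v·n + 5·v + 14·n² − 35·n) + (−7·n − 3)·(−8·v² + 54·v·n + 5·v + 14·n² − 35·n); both groups contain (−8·v² + 54·v·n + 5·v + 14·n² − 35·n), so (4·v − 7·n − 3) is a factor with cofactor −8·v² + 54·v·n + 5·v + 14·n² − 35·n.
The cofactor groups again: −8·v² + 54·v·n + 5·v + 14·n² − 35·n = −8·v·(v − 7·n) + (−2·n + 5)·(v − 7·n); both groups contain (v − 7·n), giving −(8·v + 2·n − 5)·(v − 7·n).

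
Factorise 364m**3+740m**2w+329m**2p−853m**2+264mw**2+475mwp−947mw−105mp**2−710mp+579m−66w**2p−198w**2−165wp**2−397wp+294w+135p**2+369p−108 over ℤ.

Group: 4m(91m**2+185mw+105mp−145m+66w**2+165wp−98w−135p+36) + (−p−3)(91m**2+185mw+105mp−145m+66w**2+165wp−98w−135p+36); both groups contain (91m**2+185mw+105mp−145m+66w**2+165wp−98w−135p+36), so (4m−p−3) is a factor with cofactor 91m**2+185mw+105mp−145m+66w**2+165wp−98w−135p+36.
The cofactor groups again: 91m**2+185mw+105mp−145m+66w**2+165wp−98w−135p+36 = 13m(7m+11w−9) + (6w+15p−4)(7m+11w−9); both groups contain (7m+11w−9), giving (13m+6w+15p−4)(7m+11w−9).

(13m+6w+15p−4)(4m−p−3)(7m+11w−9)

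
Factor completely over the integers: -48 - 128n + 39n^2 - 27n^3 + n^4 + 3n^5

Testing divisors of the constant over divisors of the leading coefficient, n = -1/3 is a root, so (3n + 1) is a factor; dividing leaves n^4 - 9n^2 + 16n - 48.
Next, n = -4 is a root, so (n + 4) divides it; the quotient is n^3 - 4n^2 + 7n - 12.
Then n = 3 is a root, so (n - 3) divides it; the quotient is n^2 - n + 4.
The quadratic n^2 - n + 4 has discriminant -15 < 0 and is irreducible over ℤ.

(3n + 1)(n + 4)(n - 3)(n^2 - n + 4)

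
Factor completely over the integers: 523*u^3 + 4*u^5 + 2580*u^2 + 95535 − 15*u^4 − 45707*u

(4*u − 11)*(u + 9)*(u − 5)*(u^2 − 5*u + 193)

Among the possible rational roots, u = −9 is a root, so (u + 9) is a factor; dividing leaves 4*u^4 − 51*u^3 + 982*u^2 − 6258*u + 10615.
Next, u = 5 is a root, so (u − 5) is a factor; dividing leaves 4*u^3 − 31*u^2 + 827*u − 2123.
Continuing, u = 11/4 is a root, giving the factor (4*u − 11) and quotient u^2 − 5*u + 193.
The quadratic u^2 − 5*u + 193 has discriminant −747 < 0 and is irreducible over ℤ.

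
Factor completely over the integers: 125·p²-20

Every term has a factor of 5. Then 25·p²-4 = (5·p)² − (2)².

5·(5·p+2)·(5·p-2)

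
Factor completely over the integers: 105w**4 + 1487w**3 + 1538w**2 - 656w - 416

(3w + 4)(5w + 2)(7w - 4)(w + 13)

Among the possible rational roots, w = -13 is a root, so (w + 13) is a factor; dividing leaves 105w**3 + 122w**2 - 48w - 32.
Next, w = 4/7 is a root, so (7w - 4) divides it; the quotient is 15w**2 + 26w + 8.
The remaining quadratic factors as (3w + 4)(5w + 2).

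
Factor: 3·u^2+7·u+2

(3·u+1)·(u+2)

Need a pair with product 3·2 = 6 and sum 7: that's 1 and 6.
Split the middle term: 3·u^2+u + 6·u+2 = u·(3·u+1) + 2·(3·u+1).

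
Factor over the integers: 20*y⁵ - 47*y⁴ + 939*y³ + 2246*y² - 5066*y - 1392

Among the possible rational roots, y = 8/5 is a root, so (5*y - 8) is a factor; dividing leaves 4*y⁴ - 3*y³ + 183*y² + 742*y + 174.
Then y = -1/4 is a root, so (4*y + 1) divides it; the quotient is y³ - y² + 46*y + 174.
Continuing, y = -3 is a root, so (y + 3) is a factor; dividing leaves y² - 4*y + 58.
The quadratic y² - 4*y + 58 has discriminant -216 < 0 and is irreducible over ℤ.

(4*y + 1)*(5*y - 8)*(y + 3)*(y² - 4*y + 58)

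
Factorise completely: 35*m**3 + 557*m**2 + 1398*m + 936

Trying the rational-root candidates, m = -13 is a root, giving the factor (m + 13) and quotient 35*m**2 + 102*m + 72.
The remaining quadratic factors as (7*m + 12)(5*m + 6).

(5*m + 6)*(7*m + 12)*(m + 13)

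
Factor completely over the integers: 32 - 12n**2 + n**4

Substitute u = n**2 to get a quadratic in u, then factor.
n**2 - 4 is a difference of squares.
n**2 - 8 is irreducible over ℤ (8 is not a perfect square).

(n + 2)(n - 2)(n**2 - 8)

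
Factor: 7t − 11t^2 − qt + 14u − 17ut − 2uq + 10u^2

Group: 2u(5u − q − 11t + 7) + t(5u − q − 11t + 7); both groups contain (5u − q − 11t + 7).

(5u − q − 11t + 7)(2u + t)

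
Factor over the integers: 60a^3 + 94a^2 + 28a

2a(5a + 2)(6a + 7)

Pull out the common factor 2a, then factor the remaining trinomial.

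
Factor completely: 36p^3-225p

Every term has a factor of 9p. Then 4p^2-25 = (2p)² − (5)².

9p(2p+5)(2p-5)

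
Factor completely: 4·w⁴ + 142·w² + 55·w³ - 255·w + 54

(4·w - 1)·(w + 6)·(w + 9)·(w - 1)

By the rational root theorem, w = 1 is a root, so (w - 1) is a factor; dividing leaves 4·w³ + 59·w² + 201·w - 54.
Continuing, w = -6 is a root, so (w + 6) is a factor; dividing leaves 4·w² + 35·w - 9.
The remaining quadratic factors as (4·w - 1)(w + 9).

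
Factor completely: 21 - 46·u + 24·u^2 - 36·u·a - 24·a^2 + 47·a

(4·u - 8·a - 3)·(6·u + 3·a - 7)

Group: 4·u·(6·u + 3·a - 7) + (-8·a - 3)·(6·u + 3·a - 7); both groups contain (6·u + 3·a - 7).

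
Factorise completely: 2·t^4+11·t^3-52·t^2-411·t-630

Trying the rational-root candidates, t = -3 is a root, so (t+3) is a factor; dividing leaves 2·t^3+5·t^2-67·t-210.
Next, t = -5 is a root, so (t+5) is a factor; dividing leaves 2·t^2-5·t-42.
The remaining quadratic factors as (2·t+7)(t-6).

(2·t+7)·(t+3)·(t+5)·(t-6)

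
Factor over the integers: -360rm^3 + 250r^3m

Pull out the common factor 10rm; 25r^2 - 36m^2 is a difference of squares.

10mr(5r - 6m)(5r + 6m)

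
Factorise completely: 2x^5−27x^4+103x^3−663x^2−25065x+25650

By the rational root theorem, x = 1 is a root, giving the factor (x−1) and quotient 2x^4−25x^3+78x^2−585x−25650.
Then x = −15/2 is a root, giving the factor (2x+15) and quotient x^3−20x^2+189x−1710.
Continuing, x = 15 is a root, so (x−15) divides it; the quotient is x^2−5x+114.
The quadratic x^2−5x+114 has discriminant −431 < 0 and is irreducible over ℤ.

(2x+15)(x−1)(x−15)(x^2−5x+114)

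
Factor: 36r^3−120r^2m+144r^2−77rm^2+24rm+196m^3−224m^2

(2r−7m+8)(6r−7m)(3r+4m)

Group: 3r(12r^2−56rm+48r+49m^2−56m) + 4m(12r^2−56rm+48r+49m^2−56m); both groups contain (12r^2−56rm+48r+49m^2−56m), so (3r+4m) is a factor with cofactor 12r^2−56rm+48r+49m^2−56m.
The cofactor groups again: 12r^2−56rm+48r+49m^2−56m = 2r(6r−7m) + (−7m+8)(6r−7m); both groups contain (6r−7m), giving (2r−7m+8)(6r−7m).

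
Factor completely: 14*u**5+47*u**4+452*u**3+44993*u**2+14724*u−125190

(2*u−3)*(7*u+13)*(u+15)*(u**2−12*u+214)

Testing divisors of the constant over divisors of the leading coefficient, u = −15 is a root, giving the factor (u+15) and quotient 14*u**4−163*u**3+2897*u**2+1538*u−8346.
Next, u = −13/7 is a root, so (7*u+13) divides it; the quotient is 2*u**3−27*u**2+464*u−642.
Next, u = 3/2 is a root, so (2*u−3) is a factor; dividing leaves u**2−12*u+214.
The quadratic u**2−12*u+214 has discriminant −712 < 0 and is irreducible over ℤ.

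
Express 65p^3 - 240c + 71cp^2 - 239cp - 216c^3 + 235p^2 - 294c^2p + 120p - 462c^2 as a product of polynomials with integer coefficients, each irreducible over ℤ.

Group: 9c(-24c^2 + 2cp - 30c + 5p^2 + 15p) + (13p + 8)(-24c^2 + 2cp - 30c + 5p^2 + 15p); both groups contain (-24c^2 + 2cp - 30c + 5p^2 + 15p), so (9c + 13p + 8) is a factor with cofactor -24c^2 + 2cp - 30c + 5p^2 + 15p.
The cofactor groups again: -24c^2 + 2cp - 30c + 5p^2 + 15p = -12c(2c - p) + (-5p - 15)(2c - p); both groups contain (2c - p), giving -(12c + 5p + 15)(2c - p).

-(12c + 5p + 15)(2c - p)(9c + 13p + 8)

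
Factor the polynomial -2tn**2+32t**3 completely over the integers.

Every term has a factor of 2t. Then 16t**2-n**2 = (4t)² − (n)².

2t(4t-n)(4t+n)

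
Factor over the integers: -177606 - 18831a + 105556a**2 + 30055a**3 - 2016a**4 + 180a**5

Testing divisors of the constant over divisors of the leading coefficient, a = -13/6 is a root, so (6a + 13) divides it; the quotient is 30a**4 - 401a**3 + 5878a**2 + 4857a - 13662.
Then a = -11/6 is a root, giving the factor (6a + 11) and quotient 5a**3 - 76a**2 + 1119a - 1242.
Then a = 6/5 is a root, so (5a - 6) divides it; the quotient is a**2 - 14a + 207.
The quadratic a**2 - 14a + 207 has discriminant -632 < 0 and is irreducible over ℤ.

(5a - 6)(6a + 11)(6a + 13)(a**2 - 14a + 207)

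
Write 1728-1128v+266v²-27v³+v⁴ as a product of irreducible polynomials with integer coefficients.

(v-4)(v-6)(v-8)(v-9)

Testing divisors of the constant over divisors of the leading coefficient, v = 9 is a root, so (v-9) divides it; the quotient is v³-18v²+104v-192.
Next, v = 4 is a root, so (v-4) is a factor; dividing leaves v²-14v+48.
The remaining quadratic factors as (v-6)(v-8).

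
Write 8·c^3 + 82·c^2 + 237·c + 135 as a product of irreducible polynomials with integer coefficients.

Among the possible rational roots, c = -3/4 is a root, giving the factor (4·c + 3) and quotient 2·c^2 + 19·c + 45.
The remaining quadratic factors as (2·c + 9)(c + 5).

(2·c + 9)·(4·c + 3)·(c + 5)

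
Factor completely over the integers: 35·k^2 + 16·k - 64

(5·k + 8)·(7·k - 8)

Need a pair with product 35·(-64) = -2240 and sum 16: that's -40 and 56.
Split the middle term: 35·k^2 - 40·k + 56·k - 64 = 5·k·(7·k - 8) + 8·(7·k - 8).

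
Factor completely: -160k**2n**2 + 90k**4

10k**2(3k + 4n)(3k - 4n)

Factor out 10k**2, leaving 9k**2 - 16n**2, which is a difference of two squares.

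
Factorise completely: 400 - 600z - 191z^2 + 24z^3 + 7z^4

(7z - 4)(z + 4)(z + 5)(z - 5)

By the rational root theorem, z = -4 is a root, giving the factor (z + 4) and quotient 7z^3 - 4z^2 - 175z + 100.
Then z = 5 is a root, so (z - 5) divides it; the quotient is 7z^2 + 31z - 20.
The remaining quadratic factors as (7z - 4)(z + 5).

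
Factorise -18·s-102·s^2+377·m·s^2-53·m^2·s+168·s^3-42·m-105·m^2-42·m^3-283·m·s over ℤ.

-(2·m+7·s+1)·(3·m-8·s+6)·(7·m+3·s)

Group: 7·m·(-6·m^2-5·m·s-15·m+56·s^2-34·s-6) + 3·s·(-6·m^2-5·m·s-15·m+56·s^2-34·s-6); both groups contain (-6·m^2-5·m·s-15·m+56·s^2-34·s-6), so (7·m+3·s) is a factor with cofactor -6·m^2-5·m·s-15·m+56·s^2-34·s-6.
The cofactor groups again: -6·m^2-5·m·s-15·m+56·s^2-34·s-6 = -2·m·(3·m-8·s+6) + (-7·s-1)·(3·m-8·s+6); both groups contain (3·m-8·s+6), giving -(2·m+7·s+1)·(3·m-8·s+6).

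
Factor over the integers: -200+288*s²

8*(6*s+5)*(6*s-5)

Pull out the common factor 8; 36*s²-25 is a difference of squares.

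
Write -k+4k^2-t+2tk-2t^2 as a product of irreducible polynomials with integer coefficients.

-(2t-4k+1)(t+k)

Group: -t(2t-4k+1) - k(2t-4k+1); both groups contain (2t-4k+1).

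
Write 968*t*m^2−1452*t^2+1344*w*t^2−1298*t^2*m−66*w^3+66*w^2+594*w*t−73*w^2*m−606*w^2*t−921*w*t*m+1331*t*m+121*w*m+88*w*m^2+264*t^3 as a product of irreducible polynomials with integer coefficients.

Group: w*(−66*w^2+120*w*t−73*w*m+66*w+24*t^2−118*t*m−132*t+88*m^2+121*m) + 11*t*(−66*w^2+120*w*t−73*w*m+66*w+24*t^2−118*t*m−132*t+88*m^2+121*m); both groups contain (−66*w^2+120*w*t−73*w*m+66*w+24*t^2−118*t*m−132*t+88*m^2+121*m), so (w+11*t) is a factor with cofactor −66*w^2+120*w*t−73*w*m+66*w+24*t^2−118*t*m−132*t+88*m^2+121*m.
The cofactor groups again: −66*w^2+120*w*t−73*w*m+66*w+24*t^2−118*t*m−132*t+88*m^2+121*m = −11*w*(6*w−12*t+11*m) + (−2*t+8*m+11)*(6*w−12*t+11*m); both groups contain (6*w−12*t+11*m), giving −(11*w+2*t−8*m−11)*(6*w−12*t+11*m).

−(11*w+2*t−8*m−11)*(6*w−12*t+11*m)*(w+11*t)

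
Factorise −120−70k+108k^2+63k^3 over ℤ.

(7k+12)(9k^2−10)

Group as (63k^3−70k) + (108k^2−120) = 7k(9k^2−10) + 12(9k^2−10).
Both groups share the factor (9k^2−10).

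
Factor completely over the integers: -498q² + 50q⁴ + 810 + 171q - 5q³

(2q - 5)(5q + 6)(5q - 9)(q + 3)

By the rational root theorem, q = -6/5 is a root, so (5q + 6) is a factor; dividing leaves 10q³ - 13q² - 84q + 135.
Next, q = 9/5 is a root, giving the factor (5q - 9) and quotient 2q² + q - 15.
The remaining quadratic factors as (q + 3)(2q - 5).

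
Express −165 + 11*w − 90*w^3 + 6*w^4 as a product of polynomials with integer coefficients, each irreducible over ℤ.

(w − 15)*(6*w^3 + 11)

Group as (6*w^4 + 11*w) + (−90*w^3 − 165) = w*(6*w^3 + 11) − 15*(6*w^3 + 11).
Both groups share the factor (6*w^3 + 11).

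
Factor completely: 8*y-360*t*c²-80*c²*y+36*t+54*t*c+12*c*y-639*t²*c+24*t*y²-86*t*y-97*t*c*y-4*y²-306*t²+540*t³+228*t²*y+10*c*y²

Group: 9*t*(60*t²-71*t*c+12*t*y-34*t-40*c²+5*c*y+6*c-2*y+4) + 2*y*(60*t²-71*t*c+12*t*y-34*t-40*c²+5*c*y+6*c-2*y+4); both groups contain (60*t²-71*t*c+12*t*y-34*t-40*c²+5*c*y+6*c-2*y+4), so (9*t+2*y) is a factor with cofactor 60*t²-71*t*c+12*t*y-34*t-40*c²+5*c*y+6*c-2*y+4.
The cofactor groups again: 60*t²-71*t*c+12*t*y-34*t-40*c²+5*c*y+6*c-2*y+4 = 5*t*(12*t+5*c-2) + (-8*c+y-2)*(12*t+5*c-2); both groups contain (12*t+5*c-2), giving (5*t-8*c+y-2)*(12*t+5*c-2).

(5*t-8*c+y-2)*(12*t+5*c-2)*(9*t+2*y)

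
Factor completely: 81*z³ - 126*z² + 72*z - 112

Group as (81*z³ + 72*z) + (-126*z² - 112) = 9*z*(9*z² + 8) - 14*(9*z² + 8).
Both groups share the factor (9*z² + 8).

(9*z - 14)*(9*z² + 8)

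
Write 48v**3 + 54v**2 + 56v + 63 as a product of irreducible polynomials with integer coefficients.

(8v + 9)(6v**2 + 7)

Group as (48v**3 + 56v) + (54v**2 + 63) = 8v(6v**2 + 7) + 9(6v**2 + 7).
Both groups share the factor (6v**2 + 7).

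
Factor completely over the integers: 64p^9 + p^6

p^6(4p + 1)(16p^2 − 4p + 1)

Factor out p^6 first: what remains is 64p^3 + 1.
Recognize a sum of cubes with the parts 4p and 1.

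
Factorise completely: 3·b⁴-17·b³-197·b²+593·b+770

By the rational root theorem, b = 10 is a root, so (b-10) is a factor; dividing leaves 3·b³+13·b²-67·b-77.
Next, b = 11/3 is a root, so (3·b-11) is a factor; dividing leaves b²+8·b+7.
The remaining quadratic factors as (b+1)(b+7).

(3·b-11)·(b+1)·(b+7)·(b-10)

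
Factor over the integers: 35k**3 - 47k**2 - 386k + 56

(5k + 14)(7k - 1)(k - 4)

Among the possible rational roots, k = -14/5 is a root, so (5k + 14) is a factor; dividing leaves 7k**2 - 29k + 4.
The remaining quadratic factors as (7k - 1)(k - 4).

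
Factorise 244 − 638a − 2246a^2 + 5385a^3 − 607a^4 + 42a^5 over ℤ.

(2a − 1)(3a + 1)(7a − 2)(a^2 − 14a + 122)

Among the possible rational roots, a = 2/7 is a root, giving the factor (7a − 2) and quotient 6a^4 − 85a^3 + 745a^2 − 108a − 122.
Continuing, a = 1/2 is a root, so (2a − 1) divides it; the quotient is 3a^3 − 41a^2 + 352a + 122.
Then a = −1/3 is a root, giving the factor (3a + 1) and quotient a^2 − 14a + 122.
The quadratic a^2 − 14a + 122 has discriminant −292 < 0 and is irreducible over ℤ.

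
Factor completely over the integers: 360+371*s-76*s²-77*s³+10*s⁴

(2*s-5)*(5*s+9)*(s+1)*(s-8)

Among the possible rational roots, s = 8 is a root, so (s-8) is a factor; dividing leaves 10*s³+3*s²-52*s-45.
Then s = 5/2 is a root, giving the factor (2*s-5) and quotient 5*s²+14*s+9.
The remaining quadratic factors as (5*s+9)(s+1).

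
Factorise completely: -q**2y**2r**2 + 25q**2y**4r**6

Pull out the common factor q**2y**2r**2, leaving 25y**2r**4 - 1.
Recognize a difference of squares with the parts 5yr**2 and 1.

q**2r**2y**2(5yr**2 + 1)(5yr**2 - 1)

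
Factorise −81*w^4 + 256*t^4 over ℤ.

(4*t + 3*w)*(4*t − 3*w)*(16*t^2 + 9*w^2)

Write as (16*t^2)² − (9*w^2)², then factor 16*t^2 − 9*w^2 once more.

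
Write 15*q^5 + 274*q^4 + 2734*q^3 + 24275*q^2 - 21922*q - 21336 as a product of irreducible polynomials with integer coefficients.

(3*q - 4)*(5*q + 3)*(q + 14)*(q^2 + 5*q + 127)

Among the possible rational roots, q = -14 is a root, giving the factor (q + 14) and quotient 15*q^4 + 64*q^3 + 1838*q^2 - 1457*q - 1524.
Next, q = 4/3 is a root, so (3*q - 4) divides it; the quotient is 5*q^3 + 28*q^2 + 650*q + 381.
Then q = -3/5 is a root, giving the factor (5*q + 3) and quotient q^2 + 5*q + 127.
The quadratic q^2 + 5*q + 127 has discriminant -483 < 0 and is irreducible over ℤ.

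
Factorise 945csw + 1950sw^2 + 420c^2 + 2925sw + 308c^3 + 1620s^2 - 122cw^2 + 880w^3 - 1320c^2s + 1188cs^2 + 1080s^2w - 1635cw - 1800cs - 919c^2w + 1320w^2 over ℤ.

Group: 7c(44c^2 - 132cs - 81cw + 60c - 120sw - 180s - 110w^2 - 165w) + (-9s - 8w)(44c^2 - 132cs - 81cw + 60c - 120sw - 180s - 110w^2 - 165w); both groups contain (44c^2 - 132cs - 81cw + 60c - 120sw - 180s - 110w^2 - 165w), so (7c - 9s - 8w) is a factor with cofactor 44c^2 - 132cs - 81cw + 60c - 120sw - 180s - 110w^2 - 165w.
The cofactor groups again: 44c^2 - 132cs - 81cw + 60c - 120sw - 180s - 110w^2 - 165w = 11c(4c - 12s - 11w) + (10w + 15)(4c - 12s - 11w); both groups contain (4c - 12s - 11w), giving (11c + 10w + 15)(4c - 12s - 11w).

(11c + 10w + 15)(4c - 12s - 11w)(7c - 9s - 8w)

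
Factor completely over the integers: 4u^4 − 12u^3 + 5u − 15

Group as (4u^4 + 5u) + (−12u^3 − 15) = u(4u^3 + 5) − 3(4u^3 + 5).
Both groups share the factor (4u^3 + 5).

(u − 3)(4u^3 + 5)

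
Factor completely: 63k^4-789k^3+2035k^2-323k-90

(3k-1)(3k-10)(7k+1)(k-9)

Trying the rational-root candidates, k = 1/3 is a root, so (3k-1) is a factor; dividing leaves 21k^3-256k^2+593k+90.
Next, k = 10/3 is a root, so (3k-10) is a factor; dividing leaves 7k^2-62k-9.
The remaining quadratic factors as (7k+1)(k-9).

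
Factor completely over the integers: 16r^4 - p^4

(2r - p)(2r + p)(4r^2 + p^2)

(2r)⁴ − (p)⁴ = ((2r)² − (p)²)((2r)² + (p)²); the first factor splits again, the second (4r^2 + p^2) is irreducible.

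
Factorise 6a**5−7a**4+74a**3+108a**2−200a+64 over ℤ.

Among the possible rational roots, a = 2/3 is a root, so (3a−2) is a factor; dividing leaves 2a**4−a**3+24a**2+52a−32.
Then a = −2 is a root, so (a+2) divides it; the quotient is 2a**3−5a**2+34a−16.
Next, a = 1/2 is a root, so (2a−1) divides it; the quotient is a**2−2a+16.
The quadratic a**2−2a+16 has discriminant −60 < 0 and is irreducible over ℤ.

(2a−1)(3a−2)(a+2)(a**2−2a+16)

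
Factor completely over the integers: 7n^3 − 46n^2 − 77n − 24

(7n + 3)(n + 1)(n − 8)

Trying the rational-root candidates, n = −1 is a root, so (n + 1) divides it; the quotient is 7n^2 − 53n − 24.
The remaining quadratic factors as (7n + 3)(n − 8).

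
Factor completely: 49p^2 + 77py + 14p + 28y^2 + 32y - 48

(7p + 4y + 8)(7p + 7y - 6)

Group: 7p(7p + 7y - 6) + (4y + 8)(7p + 7y - 6); both groups contain (7p + 7y - 6).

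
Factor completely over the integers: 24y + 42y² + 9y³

Pull out the common factor 3y, then factor the remaining trinomial.

3y(3y + 2)(y + 4)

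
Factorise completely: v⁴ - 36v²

Every term has a factor of v²; factoring it out leaves v² - 36.
Recognize a difference of squares with the parts v and 6.

v²(v + 6)(v - 6)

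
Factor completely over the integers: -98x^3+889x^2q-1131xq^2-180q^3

Group: 2x(-49x^2+77xq+12q^2) - 15q(-49x^2+77xq+12q^2); both groups contain (-49x^2+77xq+12q^2), so (2x-15q) is a factor with cofactor -49x^2+77xq+12q^2.
The cofactor groups again: -49x^2+77xq+12q^2 = -7x(7x+q) + 12q(7x+q); both groups contain (7x+q), giving -(7x-12q)(7x+q).

-(7x-12q)(2x-15q)(7x+q)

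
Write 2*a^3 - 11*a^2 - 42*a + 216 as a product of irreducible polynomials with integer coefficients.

Among the possible rational roots, a = -9/2 is a root, so (2*a + 9) is a factor; dividing leaves a^2 - 10*a + 24.
The remaining quadratic factors as (a - 4)(a - 6).

(2*a + 9)*(a - 4)*(a - 6)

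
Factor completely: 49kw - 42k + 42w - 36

Group as (49kw - 42k) + (42w - 36) = 7k(7w - 6) + 6(7w - 6).
Both groups share the factor (7w - 6).

(7k + 6)(7w - 6)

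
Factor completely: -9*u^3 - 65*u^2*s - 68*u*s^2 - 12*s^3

-(9*u + 2*s)*(u + 6*s)*(u + s)

Group: 9*u*(-u^2 - 7*u*s - 6*s^2) + 2*s*(-u^2 - 7*u*s - 6*s^2); both groups contain (-u^2 - 7*u*s - 6*s^2), so (9*u + 2*s) is a factor with cofactor -u^2 - 7*u*s - 6*s^2.
The cofactor groups again: -u^2 - 7*u*s - 6*s^2 = -u*(u + 6*s) - s*(u + 6*s); both groups contain (u + 6*s), giving -(u + s)*(u + 6*s).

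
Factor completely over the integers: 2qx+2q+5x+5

(2q+5)(x+1)

Group as (2qx+2q) + (5x+5) = 2q(x+1) + 5(x+1).
Both groups share the factor (x+1).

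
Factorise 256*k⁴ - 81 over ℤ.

Write as (16*k²)² − (9)², then factor 16*k² - 9 once more.

(4*k + 3)*(4*k - 3)*(16*k² + 9)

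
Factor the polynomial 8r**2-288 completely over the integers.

8(r+6)(r-6)

Factor out 8, leaving r**2-36, which is a difference of two squares.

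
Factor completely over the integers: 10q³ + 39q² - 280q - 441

(2q - 9)(5q + 7)(q + 7)

Trying the rational-root candidates, q = -7/5 is a root, so (5q + 7) divides it; the quotient is 2q² + 5q - 63.
The remaining quadratic factors as (q + 7)(2q - 9).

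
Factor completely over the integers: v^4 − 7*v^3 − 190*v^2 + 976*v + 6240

(v + 12)*(v + 4)*(v − 10)*(v − 13)

Among the possible rational roots, v = 10 is a root, giving the factor (v − 10) and quotient v^3 + 3*v^2 − 160*v − 624.
Next, v = 13 is a root, giving the factor (v − 13) and quotient v^2 + 16*v + 48.
The remaining quadratic factors as (v + 4)(v + 12).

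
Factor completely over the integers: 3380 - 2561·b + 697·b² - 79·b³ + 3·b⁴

(3·b - 13)·(b - 13)·(b - 4)·(b - 5)

Testing divisors of the constant over divisors of the leading coefficient, b = 5 is a root, giving the factor (b - 5) and quotient 3·b³ - 64·b² + 377·b - 676.
Next, b = 4 is a root, giving the factor (b - 4) and quotient 3·b² - 52·b + 169.
The remaining quadratic factors as (3·b - 13)(b - 13).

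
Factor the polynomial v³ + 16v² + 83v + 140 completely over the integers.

(v + 4)(v + 5)(v + 7)

Testing divisors of the constant over divisors of the leading coefficient, v = -7 is a root, giving the factor (v + 7) and quotient v² + 9v + 20.
The remaining quadratic factors as (v + 5)(v + 4).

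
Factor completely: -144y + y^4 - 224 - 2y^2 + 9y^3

Among the possible rational roots, y = 4 is a root, so (y - 4) divides it; the quotient is y^3 + 13y^2 + 50y + 56.
Continuing, y = -2 is a root, so (y + 2) divides it; the quotient is y^2 + 11y + 28.
The remaining quadratic factors as (y + 7)(y + 4).

(y + 2)(y + 4)(y + 7)(y - 4)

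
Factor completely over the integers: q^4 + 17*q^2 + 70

(q^2 + 10)*(q^2 + 7)

Substitute u = q^2 to get a quadratic in u, then factor.
q^2 + 10 is irreducible over ℤ (always positive, so no real roots).
q^2 + 7 is irreducible over ℤ (always positive, so no real roots).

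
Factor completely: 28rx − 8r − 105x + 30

(4r − 15)(7x − 2)

Group as (28rx − 8r) + (−105x + 30) = 4r(7x − 2) − 15(7x − 2).
Both groups share the factor (7x − 2).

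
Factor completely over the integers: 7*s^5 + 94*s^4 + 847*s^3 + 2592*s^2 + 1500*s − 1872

By the rational root theorem, s = 4/7 is a root, giving the factor (7*s − 4) and quotient s^4 + 14*s^3 + 129*s^2 + 444*s + 468.
Continuing, s = −2 is a root, so (s + 2) divides it; the quotient is s^3 + 12*s^2 + 105*s + 234.
Next, s = −3 is a root, so (s + 3) is a factor; dividing leaves s^2 + 9*s + 78.
The quadratic s^2 + 9*s + 78 has discriminant −231 < 0 and is irreducible over ℤ.

(7*s − 4)*(s + 2)*(s + 3)*(s^2 + 9*s + 78)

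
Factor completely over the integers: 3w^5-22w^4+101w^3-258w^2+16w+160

Testing divisors of the constant over divisors of the leading coefficient, w = 4 is a root, giving the factor (w-4) and quotient 3w^4-10w^3+61w^2-14w-40.
Continuing, w = 1 is a root, so (w-1) is a factor; dividing leaves 3w^3-7w^2+54w+40.
Then w = -2/3 is a root, giving the factor (3w+2) and quotient w^2-3w+20.
The quadratic w^2-3w+20 has discriminant -71 < 0 and is irreducible over ℤ.

(3w+2)(w-1)(w-4)(w^2-3w+20)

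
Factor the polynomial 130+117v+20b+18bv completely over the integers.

(2b+13)(9v+10)

Group as (18bv+20b) + (117v+130) = 2b(9v+10) + 13(9v+10).
Both groups share the factor (9v+10).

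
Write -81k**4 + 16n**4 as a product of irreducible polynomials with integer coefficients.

Difference of squares twice: with A = 2n and B = 3k, A⁴ − B⁴ = (A² − B²)(A² + B²), and A² − B² factors again.

(2n - 3k)(2n + 3k)(4n**2 + 9k**2)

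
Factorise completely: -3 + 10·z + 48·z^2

(6·z - 1)·(8·z + 3)

Need a pair with product 48·(-3) = -144 and sum 10: that's 18 and -8.
Split the middle term: 48·z^2 + 18·z - 8·z - 3 = 6·z·(8·z + 3) - (8·z + 3).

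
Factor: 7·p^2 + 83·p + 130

(7·p + 13)·(p + 10)

Need a pair with product 7·130 = 910 and sum 83: that's 70 and 13.
Split the middle term: 7·p^2 + 70·p + 13·p + 130 = 7·p·(p + 10) + 13·(p + 10).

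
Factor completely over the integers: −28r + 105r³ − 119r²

7r(3r − 4)(5r + 1)

Pull out the common factor 7r, then factor the remaining trinomial.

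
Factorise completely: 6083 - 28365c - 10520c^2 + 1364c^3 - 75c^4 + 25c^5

(5c + 11)(5c - 1)(c - 7)(c^2 + 2c + 79)

Among the possible rational roots, c = 1/5 is a root, giving the factor (5c - 1) and quotient 5c^4 - 14c^3 + 270c^2 - 2050c - 6083.
Then c = 7 is a root, so (c - 7) is a factor; dividing leaves 5c^3 + 21c^2 + 417c + 869.
Next, c = -11/5 is a root, giving the factor (5c + 11) and quotient c^2 + 2c + 79.
The quadratic c^2 + 2c + 79 has discriminant -312 < 0 and is irreducible over ℤ.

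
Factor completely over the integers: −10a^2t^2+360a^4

10a^2(6a+t)(6a−t)

Every term has a factor of 10a^2. Then 36a^2−t^2 = (6a)² − (t)².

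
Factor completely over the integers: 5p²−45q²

5(p+3q)(p−3q)

Factor out 5, leaving p²−9q², which is a difference of two squares.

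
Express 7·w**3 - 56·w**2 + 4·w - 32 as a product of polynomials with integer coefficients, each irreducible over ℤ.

Group as (7·w**3 + 4·w) + (-56·w**2 - 32) = w·(7·w**2 + 4) - 8·(7·w**2 + 4).
Both groups share the factor (7·w**2 + 4).

(w - 8)·(7·w**2 + 4)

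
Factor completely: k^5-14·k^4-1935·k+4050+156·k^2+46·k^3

Trying the rational-root candidates, k = 3 is a root, giving the factor (k-3) and quotient k^4-11·k^3+13·k^2+195·k-1350.
Continuing, k = 9 is a root, so (k-9) is a factor; dividing leaves k^3-2·k^2-5·k+150.
Then k = -5 is a root, so (k+5) is a factor; dividing leaves k^2-7·k+30.
The quadratic k^2-7·k+30 has discriminant -71 < 0 and is irreducible over ℤ.

(k+5)·(k-3)·(k-9)·(k^2-7·k+30)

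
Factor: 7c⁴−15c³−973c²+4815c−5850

Testing divisors of the constant over divisors of the leading coefficient, c = 3 is a root, so (c−3) divides it; the quotient is 7c³+6c²−955c+1950.
Then c = 15/7 is a root, giving the factor (7c−15) and quotient c²+3c−130.
The remaining quadratic factors as (c+13)(c−10).

(7c−15)(c+13)(c−10)(c−3)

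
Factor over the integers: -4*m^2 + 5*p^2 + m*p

-(4*m - 5*p)*(m + p)

Group: -4*m*(m + p) + 5*p*(m + p); both groups contain (m + p).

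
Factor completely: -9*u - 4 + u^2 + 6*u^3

(2*u + 1)*(3*u - 4)*(u + 1)

Testing divisors of the constant over divisors of the leading coefficient, u = 4/3 is a root, giving the factor (3*u - 4) and quotient 2*u^2 + 3*u + 1.
The remaining quadratic factors as (u + 1)(2*u + 1).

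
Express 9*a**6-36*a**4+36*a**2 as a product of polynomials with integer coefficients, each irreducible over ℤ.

Pull out the common factor 9*a**2, leaving a**4-4*a**2+4.
Recognize a perfect-square trinomial with the parts 2 and a**2.

9*a**2*(a**2-2)**2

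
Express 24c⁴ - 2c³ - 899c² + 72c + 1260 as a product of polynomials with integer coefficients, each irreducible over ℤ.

Trying the rational-root candidates, c = -7/6 is a root, giving the factor (6c + 7) and quotient 4c³ - 5c² - 144c + 180.
Then c = 6 is a root, so (c - 6) divides it; the quotient is 4c² + 19c - 30.
The remaining quadratic factors as (4c - 5)(c + 6).

(4c - 5)(6c + 7)(c + 6)(c - 6)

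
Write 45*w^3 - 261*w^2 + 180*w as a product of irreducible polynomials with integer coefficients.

9*w*(5*w - 4)*(w - 5)

Pull out the common factor 9*w, then factor the remaining trinomial.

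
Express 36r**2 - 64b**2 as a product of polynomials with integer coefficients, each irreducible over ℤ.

Pull out the common factor 4; 9r**2 - 16b**2 is a difference of squares.

4(3r - 4b)(3r + 4b)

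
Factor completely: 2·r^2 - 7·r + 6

(2·r - 3)·(r - 2)

Need a pair with product 2·6 = 12 and sum -7: that's -4 and -3.
Split the middle term: 2·r^2 - 4·r - 3·r + 6 = 2·r·(r - 2) - 3·(r - 2).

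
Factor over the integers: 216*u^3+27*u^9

Factor out 27*u^3 first: what remains is u^6+8.
Recognize a sum of cubes with the parts 2 and u^2.

27*u^3*(u^2+2)*(u^4-2*u^2+4)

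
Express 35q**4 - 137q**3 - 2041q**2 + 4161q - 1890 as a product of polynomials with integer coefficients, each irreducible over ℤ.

Among the possible rational roots, q = 9 is a root, so (q - 9) is a factor; dividing leaves 35q**3 + 178q**2 - 439q + 210.
Next, q = 5/7 is a root, so (7q - 5) is a factor; dividing leaves 5q**2 + 29q - 42.
The remaining quadratic factors as (q + 7)(5q - 6).

(5q - 6)(7q - 5)(q + 7)(q - 9)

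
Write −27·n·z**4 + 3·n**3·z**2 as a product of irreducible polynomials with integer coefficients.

Pull out the common factor 3·n·z**2; n**2 − 9·z**2 is a difference of squares.

3·n·z**2·(n + 3·z)·(n − 3·z)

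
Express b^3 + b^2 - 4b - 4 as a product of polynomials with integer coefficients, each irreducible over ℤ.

Testing divisors of the constant over divisors of the leading coefficient, b = 2 is a root, so (b - 2) divides it; the quotient is b^2 + 3b + 2.
The remaining quadratic factors as (b + 2)(b + 1).

(b + 1)(b + 2)(b - 2)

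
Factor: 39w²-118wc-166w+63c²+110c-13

(3w-7c-13)(13w-9c+1)

Group: 13w(3w-7c-13) + (-9c+1)(3w-7c-13); both groups contain (3w-7c-13).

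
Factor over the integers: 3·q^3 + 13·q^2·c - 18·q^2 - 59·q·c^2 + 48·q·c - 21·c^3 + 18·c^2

(q - 3·c)·(q + 7·c - 6)·(3·q + c)

Group: q·(3·q^2 + 22·q·c - 18·q + 7·c^2 - 6·c) - 3·c·(3·q^2 + 22·q·c - 18·q + 7·c^2 - 6·c); both groups contain (3·q^2 + 22·q·c - 18·q + 7·c^2 - 6·c), so (q - 3·c) is a factor with cofactor 3·q^2 + 22·q·c - 18·q + 7·c^2 - 6·c.
The cofactor groups again: 3·q^2 + 22·q·c - 18·q + 7·c^2 - 6·c = q·(3·q + c) + (7·c - 6)·(3·q + c); both groups contain (3·q + c), giving (q + 7·c - 6)·(3·q + c).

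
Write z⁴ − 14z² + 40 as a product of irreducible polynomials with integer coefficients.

(z + 2)(z − 2)(z² − 10)

Substitute u = z² to get a quadratic in u, then factor.
z² − 4 is a difference of squares.
z² − 10 is irreducible over ℤ (10 is not a perfect square).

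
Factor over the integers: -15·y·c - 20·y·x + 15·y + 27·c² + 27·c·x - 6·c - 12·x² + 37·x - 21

Group: -3·c·(5·y - 9·c + 3·x - 7) + (-4·x + 3)·(5·y - 9·c + 3·x - 7); both groups contain (5·y - 9·c + 3·x - 7).

-(5·y - 9·c + 3·x - 7)·(3·c + 4·x - 3)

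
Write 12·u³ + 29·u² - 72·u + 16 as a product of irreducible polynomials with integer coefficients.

(3·u - 4)·(4·u - 1)·(u + 4)

By the rational root theorem, u = 1/4 is a root, so (4·u - 1) divides it; the quotient is 3·u² + 8·u - 16.
The remaining quadratic factors as (3·u - 4)(u + 4).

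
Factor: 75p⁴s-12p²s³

3p²s(5p+2s)(5p-2s)

Every term has a factor of 3p²s. Then 25p²-4s² = (5p)² − (2s)².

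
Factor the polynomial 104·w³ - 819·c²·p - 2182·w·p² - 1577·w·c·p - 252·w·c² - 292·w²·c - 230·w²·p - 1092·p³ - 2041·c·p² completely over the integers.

(2·w - 7·c - 12·p)·(4·w + 13·p)·(13·w + 9·c + 7·p)

Group: 2·w·(52·w² + 36·w·c + 197·w·p + 117·c·p + 91·p²) + (-7·c - 12·p)·(52·w² + 36·w·c + 197·w·p + 117·c·p + 91·p²); both groups contain (52·w² + 36·w·c + 197·w·p + 117·c·p + 91·p²), so (2·w - 7·c - 12·p) is a factor with cofactor 52·w² + 36·w·c + 197·w·p + 117·c·p + 91·p².
The cofactor groups again: 52·w² + 36·w·c + 197·w·p + 117·c·p + 91·p² = 4·w·(13·w + 9·c + 7·p) + 13·p·(13·w + 9·c + 7·p); both groups contain (13·w + 9·c + 7·p), giving (4·w + 13·p)·(13·w + 9·c + 7·p).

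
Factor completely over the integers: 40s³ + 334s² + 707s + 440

Testing divisors of the constant over divisors of the leading coefficient, s = -8/5 is a root, so (5s + 8) divides it; the quotient is 8s² + 54s + 55.
The remaining quadratic factors as (2s + 11)(4s + 5).

(2s + 11)(4s + 5)(5s + 8)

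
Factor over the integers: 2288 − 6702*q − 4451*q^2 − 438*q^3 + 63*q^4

(3*q + 11)*(3*q + 8)*(7*q − 2)*(q − 13)

Trying the rational-root candidates, q = 13 is a root, giving the factor (q − 13) and quotient 63*q^3 + 381*q^2 + 502*q − 176.
Then q = −11/3 is a root, so (3*q + 11) divides it; the quotient is 21*q^2 + 50*q − 16.
The remaining quadratic factors as (3*q + 8)(7*q − 2).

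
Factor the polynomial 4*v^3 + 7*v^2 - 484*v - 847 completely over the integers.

(4*v + 7)*(v + 11)*(v - 11)

Among the possible rational roots, v = -11 is a root, giving the factor (v + 11) and quotient 4*v^2 - 37*v - 77.
The remaining quadratic factors as (4*v + 7)(v - 11).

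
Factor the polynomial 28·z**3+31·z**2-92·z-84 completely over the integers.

(4·z-7)·(7·z+6)·(z+2)

Trying the rational-root candidates, z = -2 is a root, so (z+2) divides it; the quotient is 28·z**2-25·z-42.
The remaining quadratic factors as (4·z-7)(7·z+6).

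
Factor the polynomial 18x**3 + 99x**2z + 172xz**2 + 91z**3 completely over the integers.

(3x + 7z)(6x + 13z)(x + z)

Group: 6x(3x**2 + 10xz + 7z**2) + 13z(3x**2 + 10xz + 7z**2); both groups contain (3x**2 + 10xz + 7z**2), so (6x + 13z) is a factor with cofactor 3x**2 + 10xz + 7z**2.
The cofactor groups again: 3x**2 + 10xz + 7z**2 = x(3x + 7z) + z(3x + 7z); both groups contain (3x + 7z), giving (x + z)(3x + 7z).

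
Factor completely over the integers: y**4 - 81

(y)⁴ − (3)⁴ = ((y)² − (3)²)((y)² + (3)²); the first factor splits again, the second (y**2 + 9) is irreducible.

(y + 3)(y - 3)(y**2 + 9)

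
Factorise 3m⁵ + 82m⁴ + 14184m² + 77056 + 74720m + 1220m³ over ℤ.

(3m + 4)(m + 14)(m + 8)(m² + 4m + 172)

By the rational root theorem, m = −4/3 is a root, giving the factor (3m + 4) and quotient m⁴ + 26m³ + 372m² + 4232m + 19264.
Then m = −14 is a root, so (m + 14) divides it; the quotient is m³ + 12m² + 204m + 1376.
Continuing, m = −8 is a root, so (m + 8) is a factor; dividing leaves m² + 4m + 172.
The quadratic m² + 4m + 172 has discriminant −672 < 0 and is irreducible over ℤ.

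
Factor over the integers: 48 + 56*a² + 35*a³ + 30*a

Group as (35*a³ + 30*a) + (56*a² + 48) = 5*a*(7*a² + 6) + 8*(7*a² + 6).
Both groups share the factor (7*a² + 6).

(5*a + 8)*(7*a² + 6)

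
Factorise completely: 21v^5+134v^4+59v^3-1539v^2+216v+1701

Trying the rational-root candidates, v = -1 is a root, giving the factor (v+1) and quotient 21v^4+113v^3-54v^2-1485v+1701.
Then v = 7/3 is a root, giving the factor (3v-7) and quotient 7v^3+54v^2+108v-243.
Next, v = 9/7 is a root, so (7v-9) is a factor; dividing leaves v^2+9v+27.
The quadratic v^2+9v+27 has discriminant -27 < 0 and is irreducible over ℤ.

(3v-7)(7v-9)(v+1)(v^2+9v+27)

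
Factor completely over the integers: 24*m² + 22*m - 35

Need a pair with product 24·(-35) = -840 and sum 22: that's -20 and 42.
Split the middle term: 24*m² - 20*m + 42*m - 35 = 4*m*(6*m - 5) + 7*(6*m - 5).

(4*m + 7)*(6*m - 5)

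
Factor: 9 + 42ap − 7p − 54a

(6a − 1)(7p − 9)

Group as (42ap − 54a) + (−7p + 9) = 6a(7p − 9) − (7p − 9).
Both groups share the factor (7p − 9).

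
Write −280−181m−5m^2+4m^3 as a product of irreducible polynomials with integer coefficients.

(4m+7)(m+5)(m−8)

Among the possible rational roots, m = −7/4 is a root, giving the factor (4m+7) and quotient m^2−3m−40.
The remaining quadratic factors as (m−8)(m+5).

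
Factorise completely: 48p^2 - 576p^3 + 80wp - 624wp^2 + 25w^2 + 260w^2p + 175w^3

Group: 7w(25w^2 + 80wp + 48p^2) + (-12p + 1)(25w^2 + 80wp + 48p^2); both groups contain (25w^2 + 80wp + 48p^2), so (7w - 12p + 1) is a factor with cofactor 25w^2 + 80wp + 48p^2.
The cofactor groups again: 25w^2 + 80wp + 48p^2 = 5w(5w + 4p) + 12p(5w + 4p); both groups contain (5w + 4p), giving (5w + 12p)(5w + 4p).

(7w - 12p + 1)(5w + 12p)(5w + 4p)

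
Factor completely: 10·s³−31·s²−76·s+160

(2·s+5)·(5·s−8)·(s−4)

Among the possible rational roots, s = 4 is a root, giving the factor (s−4) and quotient 10·s²+9·s−40.
The remaining quadratic factors as (2·s+5)(5·s−8).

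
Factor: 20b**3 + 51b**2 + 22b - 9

(4b - 1)(5b + 9)(b + 1)

Among the possible rational roots, b = 1/4 is a root, so (4b - 1) divides it; the quotient is 5b**2 + 14b + 9.
The remaining quadratic factors as (b + 1)(5b + 9).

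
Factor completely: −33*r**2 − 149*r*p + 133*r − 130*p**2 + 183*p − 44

Group: −11*r*(3*r + 10*p − 11) + (−13*p + 4)*(3*r + 10*p − 11); both groups contain (3*r + 10*p − 11).

−(3*r + 10*p − 11)*(11*r + 13*p − 4)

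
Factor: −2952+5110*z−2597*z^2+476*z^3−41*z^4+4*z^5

Among the possible rational roots, z = 9/4 is a root, so (4*z−9) divides it; the quotient is z^4−8*z^3+101*z^2−422*z+328.
Continuing, z = 4 is a root, so (z−4) is a factor; dividing leaves z^3−4*z^2+85*z−82.
Continuing, z = 1 is a root, so (z−1) divides it; the quotient is z^2−3*z+82.
The quadratic z^2−3*z+82 has discriminant −319 < 0 and is irreducible over ℤ.

(4*z−9)*(z−1)*(z−4)*(z^2−3*z+82)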